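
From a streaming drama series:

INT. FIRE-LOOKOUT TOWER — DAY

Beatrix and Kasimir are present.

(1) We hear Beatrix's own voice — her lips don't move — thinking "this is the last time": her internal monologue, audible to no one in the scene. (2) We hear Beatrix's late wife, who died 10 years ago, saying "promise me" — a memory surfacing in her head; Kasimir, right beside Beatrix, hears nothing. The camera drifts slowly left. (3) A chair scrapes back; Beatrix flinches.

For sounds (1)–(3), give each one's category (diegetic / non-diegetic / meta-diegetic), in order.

meta-diegetic, meta-diegetic, diegetic

(1) is meta-diegetic: it's Beatrix's unspoken thought, heard only by the audience via her subjectivity.
Sound (2): it's Beatrix's recollection rendered as sound; the other character can't hear it, so meta-diegetic.
(3) is diegetic: a chair is a real object/event in the scene's world.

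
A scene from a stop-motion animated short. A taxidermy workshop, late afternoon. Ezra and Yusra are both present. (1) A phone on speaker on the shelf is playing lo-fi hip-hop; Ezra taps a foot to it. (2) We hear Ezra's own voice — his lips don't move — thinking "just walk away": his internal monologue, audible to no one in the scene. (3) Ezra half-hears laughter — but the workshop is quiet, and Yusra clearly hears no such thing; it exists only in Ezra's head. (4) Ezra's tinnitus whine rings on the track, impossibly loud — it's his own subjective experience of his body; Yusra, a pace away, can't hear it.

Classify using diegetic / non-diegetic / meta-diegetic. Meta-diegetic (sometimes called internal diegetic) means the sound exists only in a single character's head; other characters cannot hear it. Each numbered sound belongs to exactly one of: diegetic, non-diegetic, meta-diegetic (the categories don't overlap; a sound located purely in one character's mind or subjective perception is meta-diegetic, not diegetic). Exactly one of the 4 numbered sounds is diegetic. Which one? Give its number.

1

Sound (1): source music from a phone on speaker, which exists in the story world, so diegetic.
Sound (2): Ezra's thought-voice: a private mental sound no other character can hear, so meta-diegetic.
(3) is meta-diegetic: Ezra alone 'hears' it — an imagined sound, not present in the space.
Sound (4): point-of-audition from inside Ezra's body; not a sound in the room, so meta-diegetic.
Only (1) is diegetic.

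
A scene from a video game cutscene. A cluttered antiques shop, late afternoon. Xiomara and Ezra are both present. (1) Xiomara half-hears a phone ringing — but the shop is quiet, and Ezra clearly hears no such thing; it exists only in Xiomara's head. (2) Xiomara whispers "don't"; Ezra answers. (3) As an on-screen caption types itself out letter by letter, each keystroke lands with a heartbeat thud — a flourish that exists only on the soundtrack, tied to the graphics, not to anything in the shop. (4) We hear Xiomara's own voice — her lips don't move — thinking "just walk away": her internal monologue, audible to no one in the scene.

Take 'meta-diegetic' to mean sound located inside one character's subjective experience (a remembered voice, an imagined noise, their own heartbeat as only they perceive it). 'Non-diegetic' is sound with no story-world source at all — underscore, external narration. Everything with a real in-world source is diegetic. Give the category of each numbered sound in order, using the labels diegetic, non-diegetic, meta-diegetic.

(1) subjective to Xiomara: the shop is silent and Ezra hears nothing → meta-diegetic.
(2) on-screen dialogue — Xiomara speaks and Ezra is there to hear → diegetic.
Sound (3): sound married to a title/caption — outside the diegesis by definition, so non-diegetic.
(4) Xiomara's thought-voice: a private mental sound no other character can hear → meta-diegetic.

meta-diegetic, diegetic, non-diegetic, meta-diegetic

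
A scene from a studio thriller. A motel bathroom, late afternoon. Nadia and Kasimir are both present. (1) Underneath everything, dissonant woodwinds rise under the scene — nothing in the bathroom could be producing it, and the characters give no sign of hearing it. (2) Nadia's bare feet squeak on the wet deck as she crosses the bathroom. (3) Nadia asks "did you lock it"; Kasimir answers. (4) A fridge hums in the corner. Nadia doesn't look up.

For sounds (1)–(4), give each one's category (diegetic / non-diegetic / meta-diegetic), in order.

(1) is non-diegetic: nothing in the bathroom produces it and the characters don't hear it — pure soundtrack.
Sound (2): Nadia's footsteps are produced in the story world, so diegetic.
(3) is diegetic: on-screen dialogue — Nadia speaks and Kasimir is there to hear.
(4) is diegetic: it's the actual ambient sound of the location.

non-diegetic, diegetic, diegetic, diegetic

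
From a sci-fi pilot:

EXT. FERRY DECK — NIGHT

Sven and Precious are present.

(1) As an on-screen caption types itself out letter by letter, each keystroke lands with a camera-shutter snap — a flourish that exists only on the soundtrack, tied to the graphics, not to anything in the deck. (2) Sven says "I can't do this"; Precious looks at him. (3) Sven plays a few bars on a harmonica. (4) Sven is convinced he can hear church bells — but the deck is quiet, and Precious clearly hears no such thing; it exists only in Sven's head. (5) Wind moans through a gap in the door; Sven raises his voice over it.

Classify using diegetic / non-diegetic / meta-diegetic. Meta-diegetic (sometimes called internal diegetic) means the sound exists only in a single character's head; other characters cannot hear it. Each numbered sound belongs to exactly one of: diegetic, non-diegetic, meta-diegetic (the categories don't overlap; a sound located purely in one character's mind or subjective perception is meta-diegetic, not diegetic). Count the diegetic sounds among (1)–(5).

3

(1) the caption isn't part of the story world, so neither is the sound tied to it → non-diegetic.
(2) spoken by a character present in the story world → diegetic.
(3) a character is playing a harmonica on screen → diegetic.
(4) subjective to Sven: the deck is silent and Precious hears nothing → meta-diegetic.
(5) is diegetic: it's the actual ambient sound of the location.
So 3 of the 5 are diegetic: (2), (3), (5).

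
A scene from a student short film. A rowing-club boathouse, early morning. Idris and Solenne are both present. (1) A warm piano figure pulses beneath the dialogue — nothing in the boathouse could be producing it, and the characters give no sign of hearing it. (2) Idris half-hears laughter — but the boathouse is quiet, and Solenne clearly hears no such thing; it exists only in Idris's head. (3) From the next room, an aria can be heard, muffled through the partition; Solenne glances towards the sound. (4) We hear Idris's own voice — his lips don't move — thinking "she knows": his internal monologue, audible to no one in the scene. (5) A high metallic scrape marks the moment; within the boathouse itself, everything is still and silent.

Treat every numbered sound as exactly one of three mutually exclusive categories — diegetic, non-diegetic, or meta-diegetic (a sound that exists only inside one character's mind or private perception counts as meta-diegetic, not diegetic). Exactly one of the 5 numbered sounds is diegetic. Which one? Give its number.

(1) is non-diegetic: it has no source in the story world and no character can hear it — it's underscore.
(2) is meta-diegetic: Idris alone 'hears' it — an imagined sound, not present in the space.
Sound (3): off-screen diegetic: the source is out of frame but still in the story's space, so diegetic.
(4) is meta-diegetic: Idris's thought-voice: a private mental sound no other character can hear.
(5) is non-diegetic: an editorial stinger — it belongs to the cut, not the story world.
Only (3) is diegetic.

3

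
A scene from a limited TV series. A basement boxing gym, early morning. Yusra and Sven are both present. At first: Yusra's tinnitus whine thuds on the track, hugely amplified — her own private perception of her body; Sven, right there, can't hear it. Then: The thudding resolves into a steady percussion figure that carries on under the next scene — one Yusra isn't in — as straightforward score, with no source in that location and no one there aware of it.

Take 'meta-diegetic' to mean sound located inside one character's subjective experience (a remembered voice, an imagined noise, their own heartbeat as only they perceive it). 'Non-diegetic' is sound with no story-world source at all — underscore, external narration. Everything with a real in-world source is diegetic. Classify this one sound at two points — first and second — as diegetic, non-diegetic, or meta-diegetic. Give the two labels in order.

meta-diegetic, non-diegetic

First: it's Yusra's subjective body sound, inaudible to Sven → meta-diegetic.
Second: detached from Yusra and playing as sourceless score over a scene she isn't in — for the audience only → non-diegetic.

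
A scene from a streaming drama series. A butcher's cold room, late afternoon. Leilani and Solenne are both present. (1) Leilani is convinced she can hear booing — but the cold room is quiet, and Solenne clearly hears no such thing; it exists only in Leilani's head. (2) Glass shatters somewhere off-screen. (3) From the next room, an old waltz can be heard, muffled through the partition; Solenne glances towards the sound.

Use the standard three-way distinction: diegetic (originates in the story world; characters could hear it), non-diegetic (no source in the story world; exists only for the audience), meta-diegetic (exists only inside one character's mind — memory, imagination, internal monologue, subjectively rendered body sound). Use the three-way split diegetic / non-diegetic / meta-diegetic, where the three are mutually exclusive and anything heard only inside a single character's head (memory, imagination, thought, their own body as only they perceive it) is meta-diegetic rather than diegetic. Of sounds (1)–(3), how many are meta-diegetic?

1

(1) is meta-diegetic: the sound is imagined by Leilani; nothing in the story world is producing it and Solenne can't hear it.
(2) is diegetic: the sound comes from glass physically present in the location.
(3) off-screen diegetic: the source is out of frame but still in the story's space → diegetic.
Meta-diegetic: (1) — that's 1.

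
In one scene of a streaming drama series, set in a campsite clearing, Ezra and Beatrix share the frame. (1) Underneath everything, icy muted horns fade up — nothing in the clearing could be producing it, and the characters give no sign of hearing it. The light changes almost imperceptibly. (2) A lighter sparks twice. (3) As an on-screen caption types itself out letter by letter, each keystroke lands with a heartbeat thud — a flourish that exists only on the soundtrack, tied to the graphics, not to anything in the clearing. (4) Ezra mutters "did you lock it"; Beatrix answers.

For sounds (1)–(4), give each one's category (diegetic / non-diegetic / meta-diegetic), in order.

Sound (1): it has no source in the story world and no character can hear it — it's underscore, so non-diegetic.
(2) is diegetic: the sound comes from a lighter physically present in the location.
Sound (3): it accompanies on-screen graphics, not anything inside the story world, so non-diegetic.
(4) Ezra is a character speaking aloud in the scene → diegetic.

non-diegetic, diegetic, non-diegetic, diegetic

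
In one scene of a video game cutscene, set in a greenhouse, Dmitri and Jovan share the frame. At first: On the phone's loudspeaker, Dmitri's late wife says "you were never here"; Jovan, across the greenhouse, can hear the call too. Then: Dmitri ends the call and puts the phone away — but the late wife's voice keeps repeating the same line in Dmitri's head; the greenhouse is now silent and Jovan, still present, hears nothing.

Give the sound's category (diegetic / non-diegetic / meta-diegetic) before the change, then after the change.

diegetic, meta-diegetic

Before the change: the loudspeaker is an in-world source; both Dmitri and Jovan hear the call → diegetic.
After the change: with the phone off, the voice continues only as Dmitri's private mental replay — Jovan can't hear it → meta-diegetic.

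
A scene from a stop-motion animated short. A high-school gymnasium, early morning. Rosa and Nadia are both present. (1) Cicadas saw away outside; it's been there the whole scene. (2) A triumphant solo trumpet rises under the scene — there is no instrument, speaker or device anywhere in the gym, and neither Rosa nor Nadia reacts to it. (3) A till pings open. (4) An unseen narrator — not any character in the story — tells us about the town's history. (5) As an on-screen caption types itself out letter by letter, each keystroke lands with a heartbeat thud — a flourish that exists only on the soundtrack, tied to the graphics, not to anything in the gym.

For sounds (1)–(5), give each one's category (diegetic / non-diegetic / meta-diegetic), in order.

(1) is diegetic: ambient/room sound belonging to the story's physical space.
(2) nothing in the gym produces it and the characters don't hear it — pure soundtrack → non-diegetic.
(3) is diegetic: the sound comes from a till physically present in the location.
Sound (4): external voice-over — not a character, not heard by anyone in the scene, so non-diegetic.
(5) the caption isn't part of the story world, so neither is the sound tied to it → non-diegetic.

diegetic, non-diegetic, diegetic, non-diegetic, non-diegetic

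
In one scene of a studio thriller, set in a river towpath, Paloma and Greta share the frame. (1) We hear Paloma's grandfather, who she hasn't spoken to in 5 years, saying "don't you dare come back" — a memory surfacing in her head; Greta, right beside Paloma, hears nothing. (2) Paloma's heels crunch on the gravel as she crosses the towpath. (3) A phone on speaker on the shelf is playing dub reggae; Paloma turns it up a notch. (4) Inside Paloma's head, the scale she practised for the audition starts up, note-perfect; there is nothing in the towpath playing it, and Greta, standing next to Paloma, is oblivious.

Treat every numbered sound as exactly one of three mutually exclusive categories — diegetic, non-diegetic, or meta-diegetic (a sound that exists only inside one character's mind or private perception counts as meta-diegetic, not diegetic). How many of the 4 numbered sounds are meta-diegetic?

2

Sound (1): a remembered line, private to Paloma — not present in the room, not audible to Greta, so meta-diegetic.
(2) Paloma's footsteps are produced in the story world → diegetic.
(3) the music comes from an on-screen device that Paloma responds to → diegetic.
Sound (4): the music is a memory playing inside Paloma's mind alone; no real-world source, Greta can't hear it, so meta-diegetic.
So 2 of the 4 are meta-diegetic: (1), (4).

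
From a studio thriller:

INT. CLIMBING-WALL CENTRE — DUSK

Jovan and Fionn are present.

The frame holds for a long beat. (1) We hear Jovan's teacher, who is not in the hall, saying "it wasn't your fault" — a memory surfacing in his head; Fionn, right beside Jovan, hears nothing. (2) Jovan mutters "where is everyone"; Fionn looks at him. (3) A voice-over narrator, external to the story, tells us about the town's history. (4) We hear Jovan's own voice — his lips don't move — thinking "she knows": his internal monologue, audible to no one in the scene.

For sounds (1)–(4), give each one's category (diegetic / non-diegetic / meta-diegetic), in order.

meta-diegetic, diegetic, non-diegetic, meta-diegetic

(1) is meta-diegetic: a remembered line, private to Jovan — not present in the room, not audible to Fionn.
(2) is diegetic: on-screen dialogue — Jovan speaks and Fionn is there to hear.
Sound (3): the narrator exists outside the story world, addressing only the audience, so non-diegetic.
(4) is meta-diegetic: internal monologue — inside Jovan's mind, not spoken into the scene.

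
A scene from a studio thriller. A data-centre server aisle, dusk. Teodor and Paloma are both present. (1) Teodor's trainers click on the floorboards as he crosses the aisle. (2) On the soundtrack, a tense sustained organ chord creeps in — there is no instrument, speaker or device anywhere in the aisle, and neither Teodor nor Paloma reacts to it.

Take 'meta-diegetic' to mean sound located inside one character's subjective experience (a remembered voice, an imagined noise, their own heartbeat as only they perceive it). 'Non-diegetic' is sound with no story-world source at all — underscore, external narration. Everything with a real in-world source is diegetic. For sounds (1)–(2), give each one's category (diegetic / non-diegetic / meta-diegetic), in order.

(1) it's the physical sound of Teodor moving in the space → diegetic.
Sound (2): it has no source in the story world and no character can hear it — it's underscore, so non-diegetic.

diegetic, non-diegetic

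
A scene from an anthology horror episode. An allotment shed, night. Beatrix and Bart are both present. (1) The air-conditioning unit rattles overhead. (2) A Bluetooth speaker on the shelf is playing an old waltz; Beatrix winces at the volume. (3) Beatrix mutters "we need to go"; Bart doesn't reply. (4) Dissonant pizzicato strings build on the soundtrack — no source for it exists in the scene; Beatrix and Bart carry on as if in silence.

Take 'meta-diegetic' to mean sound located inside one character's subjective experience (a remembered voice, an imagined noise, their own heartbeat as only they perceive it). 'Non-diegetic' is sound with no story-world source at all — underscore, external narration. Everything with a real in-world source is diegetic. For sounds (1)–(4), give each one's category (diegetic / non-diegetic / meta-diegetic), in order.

diegetic, diegetic, diegetic, non-diegetic

Sound (1): it's the actual ambient sound of the location, so diegetic.
Sound (2): source music from a Bluetooth speaker, which exists in the story world, so diegetic.
(3) is diegetic: spoken by a character present in the story world.
Sound (4): nothing in the shed produces it and the characters don't hear it — pure soundtrack, so non-diegetic.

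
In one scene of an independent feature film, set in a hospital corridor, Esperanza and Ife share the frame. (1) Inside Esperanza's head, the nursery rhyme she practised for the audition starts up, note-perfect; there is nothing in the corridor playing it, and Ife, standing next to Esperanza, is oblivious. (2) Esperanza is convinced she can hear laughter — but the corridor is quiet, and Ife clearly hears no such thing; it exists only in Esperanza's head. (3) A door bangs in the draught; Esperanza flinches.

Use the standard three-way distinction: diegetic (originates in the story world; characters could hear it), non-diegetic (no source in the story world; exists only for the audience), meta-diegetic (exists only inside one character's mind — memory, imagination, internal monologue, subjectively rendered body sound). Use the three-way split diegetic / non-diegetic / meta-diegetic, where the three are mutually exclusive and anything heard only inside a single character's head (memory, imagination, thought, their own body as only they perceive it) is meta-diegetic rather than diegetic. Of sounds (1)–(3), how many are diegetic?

1

Sound (1): it lives in Esperanza's subjectivity, not in the corridor, so meta-diegetic.
(2) is meta-diegetic: the sound is imagined by Esperanza; nothing in the story world is producing it and Ife can't hear it.
(3) a door is a real object/event in the scene's world → diegetic.
Diegetic: (3) — that's 1.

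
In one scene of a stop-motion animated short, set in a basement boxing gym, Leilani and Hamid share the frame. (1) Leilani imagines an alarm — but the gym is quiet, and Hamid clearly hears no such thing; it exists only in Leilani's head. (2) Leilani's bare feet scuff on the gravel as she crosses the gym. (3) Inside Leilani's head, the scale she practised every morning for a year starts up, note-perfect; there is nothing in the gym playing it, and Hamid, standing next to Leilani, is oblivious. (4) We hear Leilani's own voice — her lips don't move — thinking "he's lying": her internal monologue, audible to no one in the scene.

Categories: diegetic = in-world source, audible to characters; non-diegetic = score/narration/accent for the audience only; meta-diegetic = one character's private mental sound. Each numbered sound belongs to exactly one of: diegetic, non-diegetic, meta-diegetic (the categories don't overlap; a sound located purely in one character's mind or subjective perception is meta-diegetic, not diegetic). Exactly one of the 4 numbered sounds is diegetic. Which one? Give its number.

2

(1) the sound is imagined by Leilani; nothing in the story world is producing it and Hamid can't hear it → meta-diegetic.
(2) is diegetic: Leilani's footsteps are produced in the story world.
(3) is meta-diegetic: it lives in Leilani's subjectivity, not in the gym.
Sound (4): internal monologue — inside Leilani's mind, not spoken into the scene, so meta-diegetic.
Only (2) is diegetic.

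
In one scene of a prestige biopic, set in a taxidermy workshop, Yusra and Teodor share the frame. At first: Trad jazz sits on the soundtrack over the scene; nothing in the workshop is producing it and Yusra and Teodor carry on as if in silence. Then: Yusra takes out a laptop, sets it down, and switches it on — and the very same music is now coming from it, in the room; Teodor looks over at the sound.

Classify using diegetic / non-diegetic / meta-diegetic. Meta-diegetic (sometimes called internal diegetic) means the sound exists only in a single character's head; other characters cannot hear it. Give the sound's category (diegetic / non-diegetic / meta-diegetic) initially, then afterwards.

non-diegetic, diegetic

Initially: no in-world source exists and no character can hear it — underscore → non-diegetic.
Afterwards: a laptop is now a real source in the story world and the characters hear it → diegetic.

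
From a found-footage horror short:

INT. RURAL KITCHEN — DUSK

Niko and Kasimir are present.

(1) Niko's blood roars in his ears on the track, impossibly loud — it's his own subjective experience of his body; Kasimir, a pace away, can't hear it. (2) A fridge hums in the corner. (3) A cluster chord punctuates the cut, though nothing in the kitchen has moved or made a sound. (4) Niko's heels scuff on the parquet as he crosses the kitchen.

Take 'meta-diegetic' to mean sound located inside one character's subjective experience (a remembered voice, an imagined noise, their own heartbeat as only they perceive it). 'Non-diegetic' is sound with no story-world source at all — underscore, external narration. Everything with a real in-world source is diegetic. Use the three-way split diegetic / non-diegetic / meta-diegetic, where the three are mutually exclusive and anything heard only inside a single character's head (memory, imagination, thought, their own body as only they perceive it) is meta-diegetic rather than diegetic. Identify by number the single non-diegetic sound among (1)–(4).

3

(1) is meta-diegetic: point-of-audition from inside Niko's body; not a sound in the room.
(2) a fridge is part of the location's real environment → diegetic.
(3) it's a sound-design accent with no in-world source; no one in the scene can hear it → non-diegetic.
(4) a character's body making contact with the set — an in-world sound → diegetic.
Only (3) is non-diegetic.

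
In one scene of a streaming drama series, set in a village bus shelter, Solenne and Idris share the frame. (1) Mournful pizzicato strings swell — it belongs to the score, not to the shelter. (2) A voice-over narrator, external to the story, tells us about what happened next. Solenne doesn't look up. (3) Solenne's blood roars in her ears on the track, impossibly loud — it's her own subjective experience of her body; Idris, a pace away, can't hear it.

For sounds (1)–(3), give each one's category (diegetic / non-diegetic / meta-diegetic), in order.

non-diegetic, non-diegetic, meta-diegetic

(1) is non-diegetic: score with no on-screen or off-screen source; it exists for the audience alone.
(2) commentary laid over the scene from outside the fiction → non-diegetic.
(3) point-of-audition from inside Solenne's body; not a sound in the room → meta-diegetic.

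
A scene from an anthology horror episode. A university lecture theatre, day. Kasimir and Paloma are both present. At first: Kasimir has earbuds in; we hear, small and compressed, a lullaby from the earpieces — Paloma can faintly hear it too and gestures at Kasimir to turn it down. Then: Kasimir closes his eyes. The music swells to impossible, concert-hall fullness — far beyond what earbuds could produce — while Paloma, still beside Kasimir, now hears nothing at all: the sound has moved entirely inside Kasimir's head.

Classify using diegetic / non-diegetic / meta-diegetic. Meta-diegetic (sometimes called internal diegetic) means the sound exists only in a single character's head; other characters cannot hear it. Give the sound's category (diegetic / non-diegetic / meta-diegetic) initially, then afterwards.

Initially: the earbuds are a physical source both characters can hear → diegetic.
Afterwards: the music now exists only as Kasimir's subjective experience; Paloma can no longer hear it → meta-diegetic.

diegetic, meta-diegetic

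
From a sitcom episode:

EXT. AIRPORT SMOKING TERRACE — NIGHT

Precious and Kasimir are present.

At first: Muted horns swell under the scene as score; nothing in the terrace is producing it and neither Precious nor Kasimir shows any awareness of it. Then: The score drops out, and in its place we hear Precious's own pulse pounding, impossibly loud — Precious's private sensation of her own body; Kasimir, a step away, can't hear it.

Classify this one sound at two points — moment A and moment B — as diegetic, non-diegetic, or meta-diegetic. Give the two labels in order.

Moment A: underscore with no in-world source, inaudible to the characters → non-diegetic.
Moment B: the body sound is Precious's subjective perception alone — Kasimir can't hear it → meta-diegetic.

non-diegetic, meta-diegetic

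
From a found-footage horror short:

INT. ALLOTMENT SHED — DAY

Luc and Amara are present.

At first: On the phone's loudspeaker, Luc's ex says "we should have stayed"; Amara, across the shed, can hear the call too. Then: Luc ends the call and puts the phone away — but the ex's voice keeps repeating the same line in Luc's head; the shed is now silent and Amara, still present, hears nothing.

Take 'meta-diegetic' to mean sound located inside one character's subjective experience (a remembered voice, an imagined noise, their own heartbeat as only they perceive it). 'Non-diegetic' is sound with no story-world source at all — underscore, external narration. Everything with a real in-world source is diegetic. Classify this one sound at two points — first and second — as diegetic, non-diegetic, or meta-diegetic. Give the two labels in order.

First: the loudspeaker is an in-world source; both Luc and Amara hear the call → diegetic.
Second: with the phone off, the voice continues only as Luc's private mental replay — Amara can't hear it → meta-diegetic.

diegetic, meta-diegetic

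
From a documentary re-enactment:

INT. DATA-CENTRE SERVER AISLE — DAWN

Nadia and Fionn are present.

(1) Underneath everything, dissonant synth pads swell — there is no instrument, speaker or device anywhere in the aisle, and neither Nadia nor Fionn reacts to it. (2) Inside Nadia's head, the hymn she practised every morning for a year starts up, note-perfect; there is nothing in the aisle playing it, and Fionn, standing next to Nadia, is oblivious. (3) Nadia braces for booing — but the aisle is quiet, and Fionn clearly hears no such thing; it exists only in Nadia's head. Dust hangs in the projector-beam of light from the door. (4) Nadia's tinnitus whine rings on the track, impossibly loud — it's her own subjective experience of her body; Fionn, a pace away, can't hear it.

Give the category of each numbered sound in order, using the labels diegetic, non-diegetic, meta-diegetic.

(1) nothing in the aisle produces it and the characters don't hear it — pure soundtrack → non-diegetic.
Sound (2): it lives in Nadia's subjectivity, not in the aisle, so meta-diegetic.
(3) the sound is imagined by Nadia; nothing in the story world is producing it and Fionn can't hear it → meta-diegetic.
(4) it's Nadia's internal bodily sensation rendered as sound; only Nadia 'hears' it → meta-diegetic.

non-diegetic, meta-diegetic, meta-diegetic, meta-diegetic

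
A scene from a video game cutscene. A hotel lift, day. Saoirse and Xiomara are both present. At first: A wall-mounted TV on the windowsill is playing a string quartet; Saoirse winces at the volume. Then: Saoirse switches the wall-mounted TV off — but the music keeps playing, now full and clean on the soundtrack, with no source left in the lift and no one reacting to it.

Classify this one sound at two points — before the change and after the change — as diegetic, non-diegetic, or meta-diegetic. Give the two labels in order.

diegetic, non-diegetic

Before the change: a wall-mounted TV is a real in-scene source and Saoirse reacts to it → diegetic.
After the change: there is no longer any in-world source and no one can hear it — it has become underscore → non-diegetic.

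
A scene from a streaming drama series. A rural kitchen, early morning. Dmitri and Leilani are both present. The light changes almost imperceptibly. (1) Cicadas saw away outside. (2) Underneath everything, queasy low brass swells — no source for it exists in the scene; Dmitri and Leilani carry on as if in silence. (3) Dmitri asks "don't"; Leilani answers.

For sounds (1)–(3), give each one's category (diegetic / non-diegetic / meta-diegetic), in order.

diegetic, non-diegetic, diegetic

(1) it's the actual ambient sound of the location → diegetic.
(2) nothing in the kitchen produces it and the characters don't hear it — pure soundtrack → non-diegetic.
(3) on-screen dialogue — Dmitri speaks and Leilani is there to hear → diegetic.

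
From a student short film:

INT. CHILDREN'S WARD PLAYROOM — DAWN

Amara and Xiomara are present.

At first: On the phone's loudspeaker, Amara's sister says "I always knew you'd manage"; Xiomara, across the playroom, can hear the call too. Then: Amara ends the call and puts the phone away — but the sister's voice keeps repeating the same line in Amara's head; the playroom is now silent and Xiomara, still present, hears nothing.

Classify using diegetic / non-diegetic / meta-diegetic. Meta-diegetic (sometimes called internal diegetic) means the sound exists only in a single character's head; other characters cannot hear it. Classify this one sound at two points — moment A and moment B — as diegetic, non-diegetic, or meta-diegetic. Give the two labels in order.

Moment A: the loudspeaker is an in-world source; both Amara and Xiomara hear the call → diegetic.
Moment B: with the phone off, the voice continues only as Amara's private mental replay — Xiomara can't hear it → meta-diegetic.

diegetic, meta-diegetic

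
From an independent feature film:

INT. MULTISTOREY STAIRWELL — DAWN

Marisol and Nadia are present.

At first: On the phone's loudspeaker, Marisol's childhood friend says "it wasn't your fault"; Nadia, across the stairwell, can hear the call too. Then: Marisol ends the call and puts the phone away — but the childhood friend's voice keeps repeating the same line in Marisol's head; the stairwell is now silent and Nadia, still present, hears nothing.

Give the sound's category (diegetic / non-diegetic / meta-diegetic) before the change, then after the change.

Before the change: the loudspeaker is an in-world source; both Marisol and Nadia hear the call → diegetic.
After the change: with the phone off, the voice continues only as Marisol's private mental replay — Nadia can't hear it → meta-diegetic.

diegetic, meta-diegetic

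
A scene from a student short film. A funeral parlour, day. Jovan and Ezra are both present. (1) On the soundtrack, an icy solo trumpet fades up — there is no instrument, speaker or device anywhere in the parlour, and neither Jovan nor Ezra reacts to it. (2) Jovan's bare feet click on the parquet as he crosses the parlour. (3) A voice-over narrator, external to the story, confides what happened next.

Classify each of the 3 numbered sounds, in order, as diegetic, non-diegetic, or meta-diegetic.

Sound (1): nothing in the parlour produces it and the characters don't hear it — pure soundtrack, so non-diegetic.
(2) is diegetic: it's the physical sound of Jovan moving in the space.
Sound (3): commentary laid over the scene from outside the fiction, so non-diegetic.

non-diegetic, diegetic, non-diegetic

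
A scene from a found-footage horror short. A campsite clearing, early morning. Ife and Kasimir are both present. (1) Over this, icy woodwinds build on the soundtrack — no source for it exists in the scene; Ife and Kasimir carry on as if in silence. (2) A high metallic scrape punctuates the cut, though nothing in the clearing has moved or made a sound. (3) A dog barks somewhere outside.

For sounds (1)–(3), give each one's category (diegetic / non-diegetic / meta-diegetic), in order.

(1) is non-diegetic: nothing in the clearing produces it and the characters don't hear it — pure soundtrack.
Sound (2): an editorial stinger — it belongs to the cut, not the story world, so non-diegetic.
(3) the sound comes from a dog physically present in the location → diegetic.

non-diegetic, non-diegetic, diegetic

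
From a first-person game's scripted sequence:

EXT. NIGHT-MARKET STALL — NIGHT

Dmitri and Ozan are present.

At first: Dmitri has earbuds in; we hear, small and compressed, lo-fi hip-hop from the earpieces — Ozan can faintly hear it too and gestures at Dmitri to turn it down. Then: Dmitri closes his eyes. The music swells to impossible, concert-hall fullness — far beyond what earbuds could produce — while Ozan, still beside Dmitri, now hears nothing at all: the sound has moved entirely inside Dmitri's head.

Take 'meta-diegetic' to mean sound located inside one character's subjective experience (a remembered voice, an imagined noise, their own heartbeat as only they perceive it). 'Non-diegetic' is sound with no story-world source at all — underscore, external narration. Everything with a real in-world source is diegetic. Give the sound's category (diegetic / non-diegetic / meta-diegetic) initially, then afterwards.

diegetic, meta-diegetic

Initially: the earbuds are a physical source both characters can hear → diegetic.
Afterwards: the music now exists only as Dmitri's subjective experience; Ozan can no longer hear it → meta-diegetic.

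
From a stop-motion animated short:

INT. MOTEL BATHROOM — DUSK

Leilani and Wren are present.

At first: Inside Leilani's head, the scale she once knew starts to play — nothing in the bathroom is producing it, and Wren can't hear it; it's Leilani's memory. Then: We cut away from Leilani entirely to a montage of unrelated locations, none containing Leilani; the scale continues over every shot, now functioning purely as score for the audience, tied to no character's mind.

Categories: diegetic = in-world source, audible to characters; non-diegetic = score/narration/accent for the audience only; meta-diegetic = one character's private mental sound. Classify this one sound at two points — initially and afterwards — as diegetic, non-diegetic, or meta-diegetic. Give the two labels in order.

Initially: the music lives inside Leilani's mind alone; Wren can't hear it → meta-diegetic.
Afterwards: once it plays over shots Leilani isn't in, detached from any character's subjectivity, it's conventional underscore → non-diegetic.

meta-diegetic, non-diegetic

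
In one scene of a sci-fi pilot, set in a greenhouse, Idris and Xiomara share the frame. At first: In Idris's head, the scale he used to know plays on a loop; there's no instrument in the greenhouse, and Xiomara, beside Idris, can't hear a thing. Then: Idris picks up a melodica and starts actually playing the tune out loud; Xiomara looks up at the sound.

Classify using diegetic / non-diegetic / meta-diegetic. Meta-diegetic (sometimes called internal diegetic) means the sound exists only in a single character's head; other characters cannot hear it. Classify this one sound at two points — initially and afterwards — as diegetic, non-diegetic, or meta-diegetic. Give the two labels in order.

meta-diegetic, diegetic

Initially: the tune exists only as Idris's private memory; Xiomara can't hear it → meta-diegetic.
Afterwards: Idris is now producing it live on a melodica, in the room, and Xiomara hears it → diegetic.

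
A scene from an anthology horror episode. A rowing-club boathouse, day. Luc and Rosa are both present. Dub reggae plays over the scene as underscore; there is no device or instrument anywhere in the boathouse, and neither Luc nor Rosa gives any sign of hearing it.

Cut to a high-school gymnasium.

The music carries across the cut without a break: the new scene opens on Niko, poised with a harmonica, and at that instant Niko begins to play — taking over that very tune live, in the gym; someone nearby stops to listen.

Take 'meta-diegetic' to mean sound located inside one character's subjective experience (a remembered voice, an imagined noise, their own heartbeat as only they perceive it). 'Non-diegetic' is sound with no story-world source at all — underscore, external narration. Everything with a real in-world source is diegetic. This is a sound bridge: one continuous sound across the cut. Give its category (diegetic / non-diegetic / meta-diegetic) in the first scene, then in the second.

non-diegetic, diegetic

Scene one: there's no in-world source anywhere and no character hears it — underscore for the audience only → non-diegetic.
Scene two: from the moment Niko starts playing, the tune is being performed on a harmonica inside the story world and another character hears it → diegetic.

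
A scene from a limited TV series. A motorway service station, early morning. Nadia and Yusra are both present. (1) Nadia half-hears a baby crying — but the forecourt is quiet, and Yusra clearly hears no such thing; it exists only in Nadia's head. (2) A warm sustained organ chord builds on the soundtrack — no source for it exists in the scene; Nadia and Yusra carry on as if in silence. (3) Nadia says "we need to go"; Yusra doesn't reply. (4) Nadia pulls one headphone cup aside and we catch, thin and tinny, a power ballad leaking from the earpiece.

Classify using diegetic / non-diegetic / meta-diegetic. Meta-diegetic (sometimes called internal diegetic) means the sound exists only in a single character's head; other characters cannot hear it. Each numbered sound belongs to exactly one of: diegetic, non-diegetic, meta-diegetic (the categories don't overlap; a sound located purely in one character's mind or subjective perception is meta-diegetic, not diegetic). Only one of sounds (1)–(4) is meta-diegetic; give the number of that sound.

(1) is meta-diegetic: subjective to Nadia: the forecourt is silent and Yusra hears nothing.
(2) is non-diegetic: it has no source in the story world and no character can hear it — it's underscore.
(3) is diegetic: Nadia is a character speaking aloud in the scene.
(4) is diegetic: the headphones are an on-screen source.
Only (1) is meta-diegetic.

1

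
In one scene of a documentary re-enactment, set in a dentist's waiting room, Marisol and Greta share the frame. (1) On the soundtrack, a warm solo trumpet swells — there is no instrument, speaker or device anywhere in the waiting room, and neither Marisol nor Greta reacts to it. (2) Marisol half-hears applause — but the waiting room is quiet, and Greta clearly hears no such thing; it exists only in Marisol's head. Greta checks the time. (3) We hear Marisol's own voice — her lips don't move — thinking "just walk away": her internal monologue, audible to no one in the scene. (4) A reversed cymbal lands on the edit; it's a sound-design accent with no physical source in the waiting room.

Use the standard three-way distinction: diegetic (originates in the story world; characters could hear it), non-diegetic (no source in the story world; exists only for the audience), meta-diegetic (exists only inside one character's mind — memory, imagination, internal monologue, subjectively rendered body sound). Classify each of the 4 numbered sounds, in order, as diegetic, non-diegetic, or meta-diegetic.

non-diegetic, meta-diegetic, meta-diegetic, non-diegetic

(1) it has no source in the story world and no character can hear it — it's underscore → non-diegetic.
(2) subjective to Marisol: the waiting room is silent and Greta hears nothing → meta-diegetic.
Sound (3): Marisol's thought-voice: a private mental sound no other character can hear, so meta-diegetic.
(4) is non-diegetic: an editorial stinger — it belongs to the cut, not the story world.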